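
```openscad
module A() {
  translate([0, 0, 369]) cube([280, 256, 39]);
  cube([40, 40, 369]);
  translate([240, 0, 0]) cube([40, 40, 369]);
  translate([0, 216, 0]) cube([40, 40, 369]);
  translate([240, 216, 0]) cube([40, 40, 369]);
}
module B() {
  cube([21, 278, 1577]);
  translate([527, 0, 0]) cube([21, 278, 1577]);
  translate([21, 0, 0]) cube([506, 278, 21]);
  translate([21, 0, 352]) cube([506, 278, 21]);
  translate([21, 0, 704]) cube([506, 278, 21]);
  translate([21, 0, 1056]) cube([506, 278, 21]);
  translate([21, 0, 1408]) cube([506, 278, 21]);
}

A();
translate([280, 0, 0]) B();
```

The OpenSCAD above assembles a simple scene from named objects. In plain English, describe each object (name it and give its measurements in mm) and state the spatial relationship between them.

A is a simple wooden stool: a rectangular seat 280 mm (x) by 256 mm (y), 39 mm thick, top face at z = 408 mm, on four square legs, each 40×40 mm in cross-section. The legs rest on z = 0, each flush with a corner of the seat.

B is a bookshelf 548 mm wide overall, 278 mm deep and 1577 mm tall. The two sides are 21 mm thick vertical panels. 5 horizontal shelves of 21 mm thickness span between the inner faces of the sides; the lowest shelf sits on the floor and shelves are stacked with a clear vertical gap of 331 mm between each pair.

The bookshelf is against the stool's +x side, with their −y faces flush.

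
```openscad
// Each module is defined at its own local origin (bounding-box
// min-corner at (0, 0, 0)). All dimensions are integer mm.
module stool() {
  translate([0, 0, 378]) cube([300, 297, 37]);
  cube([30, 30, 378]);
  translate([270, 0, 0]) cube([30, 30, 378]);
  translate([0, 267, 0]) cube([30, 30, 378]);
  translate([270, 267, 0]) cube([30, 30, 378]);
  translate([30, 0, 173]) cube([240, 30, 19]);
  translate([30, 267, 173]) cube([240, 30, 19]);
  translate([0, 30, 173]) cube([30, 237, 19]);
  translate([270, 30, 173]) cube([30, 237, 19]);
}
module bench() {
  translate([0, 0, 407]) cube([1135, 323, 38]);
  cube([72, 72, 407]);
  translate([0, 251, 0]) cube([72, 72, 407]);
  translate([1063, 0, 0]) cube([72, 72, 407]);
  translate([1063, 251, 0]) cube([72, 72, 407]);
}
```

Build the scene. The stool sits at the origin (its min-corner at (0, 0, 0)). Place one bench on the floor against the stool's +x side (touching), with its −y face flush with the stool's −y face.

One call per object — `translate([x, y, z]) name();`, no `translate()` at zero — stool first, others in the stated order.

stool();
translate([300, 0, 0]) bench();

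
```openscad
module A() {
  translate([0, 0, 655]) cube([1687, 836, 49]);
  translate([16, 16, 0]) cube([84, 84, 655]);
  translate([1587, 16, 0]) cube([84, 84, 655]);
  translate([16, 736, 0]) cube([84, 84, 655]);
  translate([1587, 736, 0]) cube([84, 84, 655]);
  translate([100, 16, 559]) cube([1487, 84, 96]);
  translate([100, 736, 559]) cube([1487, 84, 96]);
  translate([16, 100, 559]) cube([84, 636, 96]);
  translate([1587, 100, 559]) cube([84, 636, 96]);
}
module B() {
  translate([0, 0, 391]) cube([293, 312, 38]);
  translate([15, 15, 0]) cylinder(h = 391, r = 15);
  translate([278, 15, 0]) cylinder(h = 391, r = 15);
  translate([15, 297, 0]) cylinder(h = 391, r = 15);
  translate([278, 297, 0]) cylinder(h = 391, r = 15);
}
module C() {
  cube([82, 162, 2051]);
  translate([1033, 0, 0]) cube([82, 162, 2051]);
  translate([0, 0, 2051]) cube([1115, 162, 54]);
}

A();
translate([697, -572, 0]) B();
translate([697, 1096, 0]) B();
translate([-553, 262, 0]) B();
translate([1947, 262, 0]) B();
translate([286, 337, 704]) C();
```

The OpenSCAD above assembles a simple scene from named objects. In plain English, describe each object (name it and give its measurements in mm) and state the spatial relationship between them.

A is a table: top 1687 mm (x) × 836 mm (y), 49 mm thick, upper face at z = 704 mm, on four 84×84 mm square legs, each inset 16 mm from the nearest pair of top edges, running from z = 0 to the bottom of the top. Four apron rails, 84 mm thick and 96 mm tall, run between adjacent legs with their top edges flush with the underside of the top and their outer faces flush with the legs' outer faces.

B is a simple wooden stool: a rectangular seat 293 mm (x) by 312 mm (y), 38 mm thick, top face at z = 429 mm, on four round legs, each 30 mm in diameter. The legs rest on z = 0, each leg's axis is inset half a diameter from the nearest pair of seat edges (so the leg's bounding box is flush with the corner).

C is a rectangular door frame: two vertical jambs of 82×162 mm section, 2051 mm tall, with a clear opening 951 mm wide between their inner faces. A header 54 mm tall and 162 mm deep lies on top of the jambs and spans the full outside width.

Four stools sit around the table at the −y, +y, −x, +x sides. The door frame is on top of the table, centred.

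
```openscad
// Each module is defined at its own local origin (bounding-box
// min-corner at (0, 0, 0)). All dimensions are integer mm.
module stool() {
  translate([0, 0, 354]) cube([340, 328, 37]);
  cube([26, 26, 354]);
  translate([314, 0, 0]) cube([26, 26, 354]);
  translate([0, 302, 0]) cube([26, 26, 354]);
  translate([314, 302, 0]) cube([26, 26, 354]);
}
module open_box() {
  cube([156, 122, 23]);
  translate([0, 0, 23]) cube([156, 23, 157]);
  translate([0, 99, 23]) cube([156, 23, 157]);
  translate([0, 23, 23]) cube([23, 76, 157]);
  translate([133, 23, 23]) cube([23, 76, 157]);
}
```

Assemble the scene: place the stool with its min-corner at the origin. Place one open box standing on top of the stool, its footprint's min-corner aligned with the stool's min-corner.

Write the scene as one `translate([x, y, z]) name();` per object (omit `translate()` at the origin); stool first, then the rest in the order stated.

stool();
translate([0, 0, 391]) open_box();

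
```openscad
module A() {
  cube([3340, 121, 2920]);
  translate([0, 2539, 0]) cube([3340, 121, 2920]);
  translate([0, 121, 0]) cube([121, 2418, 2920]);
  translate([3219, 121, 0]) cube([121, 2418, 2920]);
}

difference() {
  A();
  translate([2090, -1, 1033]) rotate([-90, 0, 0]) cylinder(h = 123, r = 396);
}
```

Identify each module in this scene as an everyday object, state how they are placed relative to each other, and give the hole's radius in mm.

A is a house frame. The house frame has a circular hole through its front wall. The hole's radius is 396 mm.

The subtracted cylinder has r = 396 mm.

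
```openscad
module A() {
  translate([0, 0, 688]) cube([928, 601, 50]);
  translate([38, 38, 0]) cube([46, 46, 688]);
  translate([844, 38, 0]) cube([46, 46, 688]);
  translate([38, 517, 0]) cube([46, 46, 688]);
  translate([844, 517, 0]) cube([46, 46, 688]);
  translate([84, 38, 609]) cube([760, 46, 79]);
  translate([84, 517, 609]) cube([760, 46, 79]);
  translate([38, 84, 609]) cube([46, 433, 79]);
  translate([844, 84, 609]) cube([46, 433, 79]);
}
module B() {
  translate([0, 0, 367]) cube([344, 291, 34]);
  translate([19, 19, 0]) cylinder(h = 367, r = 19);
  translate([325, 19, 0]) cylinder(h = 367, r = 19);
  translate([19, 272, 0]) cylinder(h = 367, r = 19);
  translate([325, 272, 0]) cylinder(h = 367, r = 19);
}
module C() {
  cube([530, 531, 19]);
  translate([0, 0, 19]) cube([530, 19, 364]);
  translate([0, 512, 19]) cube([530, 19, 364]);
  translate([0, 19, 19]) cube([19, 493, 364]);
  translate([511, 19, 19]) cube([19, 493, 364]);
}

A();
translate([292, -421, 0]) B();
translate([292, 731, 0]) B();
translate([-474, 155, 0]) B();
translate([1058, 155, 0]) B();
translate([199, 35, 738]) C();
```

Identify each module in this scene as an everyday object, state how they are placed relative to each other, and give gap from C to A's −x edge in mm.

A is a table. B is a stool. C is an open box. Four stools sit around the table at the −y, +y, −x, +x sides. The open box is on top of the table, centred. The gap from the open box to the table's −x edge is 199 mm.

The open box's min-x is at 199; the table's min-x is 0; gap = 199 mm.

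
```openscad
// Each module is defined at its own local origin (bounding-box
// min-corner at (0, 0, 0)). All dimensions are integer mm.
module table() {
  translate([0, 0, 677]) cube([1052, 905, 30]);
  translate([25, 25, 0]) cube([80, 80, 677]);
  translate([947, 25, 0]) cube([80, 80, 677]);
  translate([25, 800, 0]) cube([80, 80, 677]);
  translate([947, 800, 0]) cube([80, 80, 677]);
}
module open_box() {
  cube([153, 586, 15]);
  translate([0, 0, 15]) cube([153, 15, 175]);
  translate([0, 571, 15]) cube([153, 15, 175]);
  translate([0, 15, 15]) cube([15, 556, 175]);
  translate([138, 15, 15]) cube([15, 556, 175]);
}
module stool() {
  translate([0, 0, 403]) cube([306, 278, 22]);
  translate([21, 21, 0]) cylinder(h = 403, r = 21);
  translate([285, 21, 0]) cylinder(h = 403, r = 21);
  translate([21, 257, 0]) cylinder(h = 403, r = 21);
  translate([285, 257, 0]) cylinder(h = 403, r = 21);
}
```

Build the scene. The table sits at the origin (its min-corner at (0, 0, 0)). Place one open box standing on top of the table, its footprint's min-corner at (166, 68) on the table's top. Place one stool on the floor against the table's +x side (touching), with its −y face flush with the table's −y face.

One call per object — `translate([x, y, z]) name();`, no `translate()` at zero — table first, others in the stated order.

table();
translate([166, 68, 707]) open_box();
translate([1052, 0, 0]) stool();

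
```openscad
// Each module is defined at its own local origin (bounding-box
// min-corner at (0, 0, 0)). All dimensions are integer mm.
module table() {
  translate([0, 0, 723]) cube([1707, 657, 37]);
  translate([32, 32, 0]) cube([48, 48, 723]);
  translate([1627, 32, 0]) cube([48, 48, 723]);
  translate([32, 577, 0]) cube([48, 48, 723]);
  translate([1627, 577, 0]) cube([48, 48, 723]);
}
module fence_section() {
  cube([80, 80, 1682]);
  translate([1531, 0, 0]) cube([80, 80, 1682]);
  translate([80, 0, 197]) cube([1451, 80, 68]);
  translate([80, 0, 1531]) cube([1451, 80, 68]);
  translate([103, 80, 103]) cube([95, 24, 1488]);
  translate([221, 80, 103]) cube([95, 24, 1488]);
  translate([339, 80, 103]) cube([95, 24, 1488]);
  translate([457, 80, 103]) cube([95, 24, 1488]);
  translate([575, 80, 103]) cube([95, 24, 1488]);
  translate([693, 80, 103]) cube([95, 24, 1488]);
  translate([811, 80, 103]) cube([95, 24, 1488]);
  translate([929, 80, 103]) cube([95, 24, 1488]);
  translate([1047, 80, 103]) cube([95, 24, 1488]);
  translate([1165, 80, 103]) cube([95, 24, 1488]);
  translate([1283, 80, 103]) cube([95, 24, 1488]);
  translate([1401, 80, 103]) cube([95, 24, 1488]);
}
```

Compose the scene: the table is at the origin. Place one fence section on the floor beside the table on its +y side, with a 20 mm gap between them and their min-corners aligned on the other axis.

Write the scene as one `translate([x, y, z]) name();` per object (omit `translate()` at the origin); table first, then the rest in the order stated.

table();
translate([0, 677, 0]) fence_section();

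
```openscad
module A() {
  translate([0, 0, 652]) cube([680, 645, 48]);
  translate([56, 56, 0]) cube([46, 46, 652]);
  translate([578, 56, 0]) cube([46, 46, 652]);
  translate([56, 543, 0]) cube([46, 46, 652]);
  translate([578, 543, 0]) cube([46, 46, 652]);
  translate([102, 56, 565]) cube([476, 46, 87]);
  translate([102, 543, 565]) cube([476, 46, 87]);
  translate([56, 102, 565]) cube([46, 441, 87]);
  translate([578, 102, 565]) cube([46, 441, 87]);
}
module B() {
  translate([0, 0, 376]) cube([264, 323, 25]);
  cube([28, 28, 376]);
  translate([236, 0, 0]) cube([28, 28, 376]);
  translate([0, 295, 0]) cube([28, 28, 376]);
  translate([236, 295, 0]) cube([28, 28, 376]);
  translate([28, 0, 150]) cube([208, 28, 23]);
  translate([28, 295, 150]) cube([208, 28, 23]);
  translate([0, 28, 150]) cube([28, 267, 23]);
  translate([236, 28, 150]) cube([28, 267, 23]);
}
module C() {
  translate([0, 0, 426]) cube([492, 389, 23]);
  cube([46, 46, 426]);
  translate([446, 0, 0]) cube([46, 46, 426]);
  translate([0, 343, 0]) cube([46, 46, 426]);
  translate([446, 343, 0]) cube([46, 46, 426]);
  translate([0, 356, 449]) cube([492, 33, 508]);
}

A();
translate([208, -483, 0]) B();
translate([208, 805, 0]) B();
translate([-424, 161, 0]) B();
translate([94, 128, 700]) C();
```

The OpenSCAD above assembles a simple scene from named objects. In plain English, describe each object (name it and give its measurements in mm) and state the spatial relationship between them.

A is a rectangular dining table. The top is 680×645×48 mm with its upper surface at z = 700 mm. It stands on four 46×46 mm square legs, each inset 56 mm from the nearest pair of top edges, running from the floor to the underside of the top. Four apron rails, 46 mm thick and 87 mm tall, run between adjacent legs with their top edges flush with the underside of the top and their outer faces flush with the legs' outer faces.

B is a four-legged stool. The seat is a 264×323×25 mm slab whose top surface is at z = 401 mm; four square legs, each 28×28 mm in cross-section, run from the floor (z = 0) to the underside of the seat, each flush with a corner of the seat. Four stretchers, 28 mm wide and 23 mm tall, connect adjacent legs with their undersides at z = 150 mm, each running between the inner faces of the legs it joins and aligned with the legs' outer faces on the other axis.

C is a chair. The seat is a 492×389×23 mm slab with its top at z = 449 mm, on four 46×46 mm corner legs (flush with the seat edges, standing on z = 0). A flat backrest 33 mm thick, 508 mm tall, spans the full seat width and rises from the seat top along its +y edge, rear face flush with the rear of the seat.

Three stools sit around the table at the −y, +y, −x sides. The chair is on top of the table, centred.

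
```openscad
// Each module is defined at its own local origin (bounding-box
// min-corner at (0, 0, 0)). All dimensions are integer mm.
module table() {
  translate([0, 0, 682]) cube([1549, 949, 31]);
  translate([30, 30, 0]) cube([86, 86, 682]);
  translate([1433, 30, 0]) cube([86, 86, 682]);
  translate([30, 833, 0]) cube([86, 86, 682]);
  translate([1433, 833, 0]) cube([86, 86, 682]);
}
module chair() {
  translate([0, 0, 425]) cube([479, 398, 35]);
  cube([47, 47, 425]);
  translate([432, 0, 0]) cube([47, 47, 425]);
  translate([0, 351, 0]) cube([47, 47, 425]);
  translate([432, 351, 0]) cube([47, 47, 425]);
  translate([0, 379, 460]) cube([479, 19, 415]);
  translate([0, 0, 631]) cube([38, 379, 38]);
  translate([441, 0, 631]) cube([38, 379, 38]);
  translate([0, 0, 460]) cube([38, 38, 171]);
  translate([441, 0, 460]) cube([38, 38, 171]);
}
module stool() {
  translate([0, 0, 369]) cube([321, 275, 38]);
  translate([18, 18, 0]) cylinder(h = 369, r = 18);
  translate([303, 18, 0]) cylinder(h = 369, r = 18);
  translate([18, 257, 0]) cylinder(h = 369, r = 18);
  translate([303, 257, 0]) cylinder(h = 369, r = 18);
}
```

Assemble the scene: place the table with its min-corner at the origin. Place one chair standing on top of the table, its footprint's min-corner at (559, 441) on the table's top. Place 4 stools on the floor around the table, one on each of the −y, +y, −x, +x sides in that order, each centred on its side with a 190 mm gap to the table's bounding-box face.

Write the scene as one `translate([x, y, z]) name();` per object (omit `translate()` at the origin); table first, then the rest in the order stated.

table();
translate([559, 441, 713]) chair();
translate([614, -465, 0]) stool();
translate([614, 1139, 0]) stool();
translate([-511, 337, 0]) stool();
translate([1739, 337, 0]) stool();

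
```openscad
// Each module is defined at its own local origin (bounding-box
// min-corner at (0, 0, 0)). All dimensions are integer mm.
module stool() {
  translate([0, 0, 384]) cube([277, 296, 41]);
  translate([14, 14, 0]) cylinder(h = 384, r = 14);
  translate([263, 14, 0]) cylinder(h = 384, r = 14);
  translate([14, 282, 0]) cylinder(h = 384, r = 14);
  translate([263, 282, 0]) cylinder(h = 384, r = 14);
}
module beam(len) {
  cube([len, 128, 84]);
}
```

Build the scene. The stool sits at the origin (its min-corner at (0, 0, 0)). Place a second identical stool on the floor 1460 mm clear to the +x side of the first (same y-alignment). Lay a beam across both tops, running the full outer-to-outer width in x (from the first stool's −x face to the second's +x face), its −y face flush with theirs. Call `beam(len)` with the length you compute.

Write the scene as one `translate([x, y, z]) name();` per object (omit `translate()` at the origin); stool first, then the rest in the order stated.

stool();
translate([1737, 0, 0]) stool();
translate([0, 0, 425]) beam(2014);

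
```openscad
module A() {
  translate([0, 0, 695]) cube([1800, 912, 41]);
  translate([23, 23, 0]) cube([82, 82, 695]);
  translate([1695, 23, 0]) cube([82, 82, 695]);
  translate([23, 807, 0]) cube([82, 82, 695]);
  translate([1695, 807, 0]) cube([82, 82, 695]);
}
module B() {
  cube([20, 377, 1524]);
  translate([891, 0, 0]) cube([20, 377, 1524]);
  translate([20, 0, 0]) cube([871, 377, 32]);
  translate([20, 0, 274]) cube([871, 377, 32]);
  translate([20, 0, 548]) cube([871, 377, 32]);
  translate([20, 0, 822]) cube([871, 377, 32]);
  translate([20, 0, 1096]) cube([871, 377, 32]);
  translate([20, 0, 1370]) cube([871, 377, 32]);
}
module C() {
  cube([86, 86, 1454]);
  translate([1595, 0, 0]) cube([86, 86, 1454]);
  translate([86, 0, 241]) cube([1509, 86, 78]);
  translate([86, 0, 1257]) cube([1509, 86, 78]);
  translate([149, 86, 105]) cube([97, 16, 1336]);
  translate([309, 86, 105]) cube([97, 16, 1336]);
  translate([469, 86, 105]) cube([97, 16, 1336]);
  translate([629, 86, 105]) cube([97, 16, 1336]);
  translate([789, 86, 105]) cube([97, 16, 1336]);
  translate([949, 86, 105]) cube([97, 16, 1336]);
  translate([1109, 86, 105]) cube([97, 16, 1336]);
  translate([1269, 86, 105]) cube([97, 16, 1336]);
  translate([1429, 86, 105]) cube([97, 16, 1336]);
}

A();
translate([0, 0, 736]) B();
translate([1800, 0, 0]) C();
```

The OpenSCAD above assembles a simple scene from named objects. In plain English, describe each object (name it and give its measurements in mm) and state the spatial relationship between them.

A is a table: top 1800 mm (x) × 912 mm (y), 41 mm thick, upper face at z = 736 mm, on four 82×82 mm square legs, each inset 23 mm from the nearest pair of top edges, running from z = 0 to the bottom of the top.

B is an open bookshelf. Two side panels, each 20 mm thick, 377 mm deep and 1524 mm tall, stand 911 mm apart (outside-to-outside). Between them sit 6 shelves, each 32 mm thick and 377 mm deep, spanning the full gap between the sides. The bottom shelf rests on the floor (its underside at z = 0) and the clear gap between one shelf's top and the next shelf's underside is 242 mm.

C is a fence section. Two 86×86 mm posts, 1454 mm tall, stand on the floor with a clear span of 1509 mm between their inner faces. Two horizontal rails of 86×78 mm section span the gap between the posts with their undersides at z = 241 mm and z = 1257 mm, flush with the posts' −y face. 9 pickets, each 97 mm wide, 16 mm thick and 1336 mm tall, are fixed to the +y face of the rails with their bottoms at z = 105 mm, evenly spaced across the span with equal gaps (rounded down to the nearest mm) at the −x end and between each pair — any rounding remainder accumulates at the +x end.

The bookshelf is on top of the table. The fence section is against the table's +x side, with their −y faces flush.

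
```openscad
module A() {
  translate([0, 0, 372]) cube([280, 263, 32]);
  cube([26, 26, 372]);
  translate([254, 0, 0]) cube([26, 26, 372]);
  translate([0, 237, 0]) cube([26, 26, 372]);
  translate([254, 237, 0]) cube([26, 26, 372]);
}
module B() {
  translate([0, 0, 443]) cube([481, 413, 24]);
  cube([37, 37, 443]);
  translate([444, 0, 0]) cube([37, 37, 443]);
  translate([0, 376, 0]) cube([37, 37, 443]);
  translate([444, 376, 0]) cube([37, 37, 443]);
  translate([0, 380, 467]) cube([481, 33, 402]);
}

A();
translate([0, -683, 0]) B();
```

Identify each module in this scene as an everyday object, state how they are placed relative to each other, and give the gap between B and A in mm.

The chair's nearest face is 270 mm from the stool's −y face.

A is a stool. B is a chair. The chair is on the floor beside the stool on its −y side. The gap between the chair and the stool is 270 mm.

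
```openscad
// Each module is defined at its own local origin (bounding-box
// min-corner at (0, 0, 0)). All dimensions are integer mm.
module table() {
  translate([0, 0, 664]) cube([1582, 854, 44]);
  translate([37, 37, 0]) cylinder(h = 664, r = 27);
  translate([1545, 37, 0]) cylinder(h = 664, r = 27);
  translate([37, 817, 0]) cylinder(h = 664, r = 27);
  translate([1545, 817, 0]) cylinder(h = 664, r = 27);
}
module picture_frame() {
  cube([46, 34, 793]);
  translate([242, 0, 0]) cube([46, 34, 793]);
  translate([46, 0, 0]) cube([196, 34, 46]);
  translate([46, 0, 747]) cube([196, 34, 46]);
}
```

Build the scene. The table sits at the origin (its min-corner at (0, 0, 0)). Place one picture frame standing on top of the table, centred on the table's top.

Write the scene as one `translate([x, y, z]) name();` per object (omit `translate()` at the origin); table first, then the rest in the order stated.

table();
translate([647, 410, 708]) picture_frame();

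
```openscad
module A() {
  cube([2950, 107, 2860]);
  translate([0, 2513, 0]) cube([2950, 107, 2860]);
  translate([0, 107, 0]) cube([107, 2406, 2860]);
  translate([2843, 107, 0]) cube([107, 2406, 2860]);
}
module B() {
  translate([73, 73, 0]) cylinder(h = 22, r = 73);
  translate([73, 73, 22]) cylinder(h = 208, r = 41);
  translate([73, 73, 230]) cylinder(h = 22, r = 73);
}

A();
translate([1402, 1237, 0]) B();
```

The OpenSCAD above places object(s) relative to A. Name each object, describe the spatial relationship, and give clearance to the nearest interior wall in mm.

A is a house frame. B is a spool. The spool sits inside the house frame, centred. The clearance to the nearest interior wall is 1130 mm.

Clearances: x = 1295, y = 1130; minimum 1130 mm.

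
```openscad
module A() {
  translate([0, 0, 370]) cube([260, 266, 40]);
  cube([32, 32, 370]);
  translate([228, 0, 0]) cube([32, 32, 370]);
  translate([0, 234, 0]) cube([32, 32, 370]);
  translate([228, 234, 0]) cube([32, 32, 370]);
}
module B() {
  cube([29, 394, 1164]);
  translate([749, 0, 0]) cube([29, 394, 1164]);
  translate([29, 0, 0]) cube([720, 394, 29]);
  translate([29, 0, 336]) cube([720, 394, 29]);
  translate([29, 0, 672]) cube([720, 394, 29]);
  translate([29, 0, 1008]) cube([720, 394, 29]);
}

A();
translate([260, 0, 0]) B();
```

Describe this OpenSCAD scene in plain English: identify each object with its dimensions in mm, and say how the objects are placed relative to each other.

A is a four-legged stool. The seat is 260×266 mm, 40 mm thick, top at z = 410 mm. It stands on four square legs, each 32×32 mm in cross-section, from z = 0 to the seat underside, each flush with a corner of the seat.

B is a bookshelf 778 mm wide overall, 394 mm deep and 1164 mm tall. The two sides are 29 mm thick vertical panels. 4 horizontal shelves of 29 mm thickness span between the inner faces of the sides; the lowest shelf sits on the floor and shelves are stacked with a clear vertical gap of 307 mm between each pair.

The bookshelf is against the stool's +x side, with their −y faces flush.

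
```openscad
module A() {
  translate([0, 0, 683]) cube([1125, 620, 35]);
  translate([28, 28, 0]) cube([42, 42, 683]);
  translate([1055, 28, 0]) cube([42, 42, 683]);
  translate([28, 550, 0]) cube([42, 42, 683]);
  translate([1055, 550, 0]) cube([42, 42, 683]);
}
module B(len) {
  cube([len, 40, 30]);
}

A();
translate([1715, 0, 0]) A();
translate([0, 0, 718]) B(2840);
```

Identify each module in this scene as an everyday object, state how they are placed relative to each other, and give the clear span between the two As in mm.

Second table starts at x = 1715; first ends at x = 1125; clear span = 1715 − 1125 = 590 mm.

A is a table. B is a beam. A beam spans the tops of two tables. The clear span between the two tables is 590 mm.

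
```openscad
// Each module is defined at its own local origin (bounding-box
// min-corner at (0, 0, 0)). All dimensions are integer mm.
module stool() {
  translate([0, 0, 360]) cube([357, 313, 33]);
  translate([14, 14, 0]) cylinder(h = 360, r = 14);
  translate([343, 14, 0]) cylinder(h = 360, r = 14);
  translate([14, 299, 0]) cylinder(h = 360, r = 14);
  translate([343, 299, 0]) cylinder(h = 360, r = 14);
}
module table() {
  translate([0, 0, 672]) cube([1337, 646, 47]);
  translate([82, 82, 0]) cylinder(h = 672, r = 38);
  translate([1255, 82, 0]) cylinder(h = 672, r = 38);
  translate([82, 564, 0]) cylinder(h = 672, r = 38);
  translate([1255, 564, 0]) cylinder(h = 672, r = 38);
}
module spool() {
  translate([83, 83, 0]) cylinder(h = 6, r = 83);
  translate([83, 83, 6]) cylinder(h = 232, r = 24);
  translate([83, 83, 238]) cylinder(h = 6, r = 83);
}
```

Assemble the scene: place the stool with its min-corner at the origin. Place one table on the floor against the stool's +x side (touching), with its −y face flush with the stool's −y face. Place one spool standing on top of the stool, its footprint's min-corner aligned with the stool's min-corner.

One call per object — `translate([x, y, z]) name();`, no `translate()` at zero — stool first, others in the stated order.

stool();
translate([357, 0, 0]) table();
translate([0, 0, 393]) spool();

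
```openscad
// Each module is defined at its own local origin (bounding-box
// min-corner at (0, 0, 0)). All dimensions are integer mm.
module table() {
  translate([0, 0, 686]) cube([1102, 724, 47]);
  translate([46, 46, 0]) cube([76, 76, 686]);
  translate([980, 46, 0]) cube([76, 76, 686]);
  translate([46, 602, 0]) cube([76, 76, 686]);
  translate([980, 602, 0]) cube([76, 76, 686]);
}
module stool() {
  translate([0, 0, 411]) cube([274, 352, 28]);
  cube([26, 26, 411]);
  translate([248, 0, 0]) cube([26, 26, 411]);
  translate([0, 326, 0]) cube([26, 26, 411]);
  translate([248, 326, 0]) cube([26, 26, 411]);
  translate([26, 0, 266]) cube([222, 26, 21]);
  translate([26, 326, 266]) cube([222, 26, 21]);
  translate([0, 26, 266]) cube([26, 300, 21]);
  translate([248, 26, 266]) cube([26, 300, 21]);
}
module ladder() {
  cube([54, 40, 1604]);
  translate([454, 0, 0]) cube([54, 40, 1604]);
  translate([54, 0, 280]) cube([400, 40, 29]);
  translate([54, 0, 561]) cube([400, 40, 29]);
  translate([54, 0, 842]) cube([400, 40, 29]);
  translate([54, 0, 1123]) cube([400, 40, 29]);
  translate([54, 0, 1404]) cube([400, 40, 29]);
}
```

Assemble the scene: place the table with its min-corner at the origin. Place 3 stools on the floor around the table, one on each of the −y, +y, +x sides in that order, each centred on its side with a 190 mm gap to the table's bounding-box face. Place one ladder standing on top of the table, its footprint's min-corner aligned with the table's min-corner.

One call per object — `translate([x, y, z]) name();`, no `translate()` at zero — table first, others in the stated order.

table();
translate([414, -542, 0]) stool();
translate([414, 914, 0]) stool();
translate([1292, 186, 0]) stool();
translate([0, 0, 733]) ladder();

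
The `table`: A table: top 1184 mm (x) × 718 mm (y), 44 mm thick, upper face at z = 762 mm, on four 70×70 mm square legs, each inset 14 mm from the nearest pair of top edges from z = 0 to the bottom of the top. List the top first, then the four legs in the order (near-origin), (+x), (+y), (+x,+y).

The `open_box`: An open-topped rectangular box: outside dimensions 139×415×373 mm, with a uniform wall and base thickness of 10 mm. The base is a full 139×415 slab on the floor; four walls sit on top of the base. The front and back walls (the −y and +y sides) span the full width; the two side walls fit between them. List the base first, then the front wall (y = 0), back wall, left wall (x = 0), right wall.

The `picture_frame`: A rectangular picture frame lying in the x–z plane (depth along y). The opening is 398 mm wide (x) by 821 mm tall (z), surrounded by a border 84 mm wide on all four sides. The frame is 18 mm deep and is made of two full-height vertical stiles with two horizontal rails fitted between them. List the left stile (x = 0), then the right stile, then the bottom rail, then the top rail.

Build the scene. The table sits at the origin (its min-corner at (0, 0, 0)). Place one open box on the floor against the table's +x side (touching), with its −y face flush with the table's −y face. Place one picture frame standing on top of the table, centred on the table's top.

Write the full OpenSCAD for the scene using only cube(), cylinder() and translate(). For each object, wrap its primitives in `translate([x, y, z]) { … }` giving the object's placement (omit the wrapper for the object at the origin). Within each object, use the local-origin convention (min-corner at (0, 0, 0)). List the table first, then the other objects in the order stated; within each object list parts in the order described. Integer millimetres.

translate([0, 0, 718]) cube([1184, 718, 44]);
translate([14, 14, 0]) cube([70, 70, 718]);
translate([1100, 14, 0]) cube([70, 70, 718]);
translate([14, 634, 0]) cube([70, 70, 718]);
translate([1100, 634, 0]) cube([70, 70, 718]);
translate([1184, 0, 0]) {
  cube([139, 415, 10]);
  translate([0, 0, 10]) cube([139, 10, 363]);
  translate([0, 405, 10]) cube([139, 10, 363]);
  translate([0, 10, 10]) cube([10, 395, 363]);
  translate([129, 10, 10]) cube([10, 395, 363]);
}
translate([309, 350, 762]) {
  cube([84, 18, 989]);
  translate([482, 0, 0]) cube([84, 18, 989]);
  translate([84, 0, 0]) cube([398, 18, 84]);
  translate([84, 0, 905]) cube([398, 18, 84]);
}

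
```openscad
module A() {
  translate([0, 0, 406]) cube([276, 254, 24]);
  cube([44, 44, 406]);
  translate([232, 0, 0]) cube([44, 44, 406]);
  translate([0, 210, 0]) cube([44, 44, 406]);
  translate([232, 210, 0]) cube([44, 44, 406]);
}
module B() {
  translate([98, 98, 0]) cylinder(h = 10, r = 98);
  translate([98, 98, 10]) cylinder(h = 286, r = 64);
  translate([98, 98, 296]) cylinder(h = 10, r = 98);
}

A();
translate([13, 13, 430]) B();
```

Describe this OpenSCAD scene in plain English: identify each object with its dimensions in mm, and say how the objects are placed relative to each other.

A is a four-legged stool. The seat is 276×254 mm, 24 mm thick, top at z = 430 mm. It stands on four square legs, each 44×44 mm in cross-section, from z = 0 to the seat underside, each flush with a corner of the seat.

B is a spool: two coaxial disc flanges of radius 98 mm and thickness 10 mm, joined by a core cylinder of radius 64 mm and height 286 mm. The lower flange rests on z = 0 and the three cylinders share a vertical axis.

The spool is on top of the stool.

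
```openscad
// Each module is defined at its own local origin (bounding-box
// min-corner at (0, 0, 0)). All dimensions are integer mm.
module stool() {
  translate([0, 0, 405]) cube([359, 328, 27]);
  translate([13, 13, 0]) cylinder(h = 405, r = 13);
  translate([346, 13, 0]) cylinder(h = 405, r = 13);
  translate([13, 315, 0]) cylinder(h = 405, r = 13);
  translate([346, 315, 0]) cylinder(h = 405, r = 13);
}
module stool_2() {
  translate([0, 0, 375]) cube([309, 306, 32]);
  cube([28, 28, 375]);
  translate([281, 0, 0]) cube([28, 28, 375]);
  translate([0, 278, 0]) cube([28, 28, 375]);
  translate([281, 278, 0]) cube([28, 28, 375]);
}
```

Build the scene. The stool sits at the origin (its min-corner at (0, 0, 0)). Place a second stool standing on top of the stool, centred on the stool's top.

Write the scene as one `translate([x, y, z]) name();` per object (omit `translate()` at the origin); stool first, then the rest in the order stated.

stool();
translate([25, 11, 432]) stool_2();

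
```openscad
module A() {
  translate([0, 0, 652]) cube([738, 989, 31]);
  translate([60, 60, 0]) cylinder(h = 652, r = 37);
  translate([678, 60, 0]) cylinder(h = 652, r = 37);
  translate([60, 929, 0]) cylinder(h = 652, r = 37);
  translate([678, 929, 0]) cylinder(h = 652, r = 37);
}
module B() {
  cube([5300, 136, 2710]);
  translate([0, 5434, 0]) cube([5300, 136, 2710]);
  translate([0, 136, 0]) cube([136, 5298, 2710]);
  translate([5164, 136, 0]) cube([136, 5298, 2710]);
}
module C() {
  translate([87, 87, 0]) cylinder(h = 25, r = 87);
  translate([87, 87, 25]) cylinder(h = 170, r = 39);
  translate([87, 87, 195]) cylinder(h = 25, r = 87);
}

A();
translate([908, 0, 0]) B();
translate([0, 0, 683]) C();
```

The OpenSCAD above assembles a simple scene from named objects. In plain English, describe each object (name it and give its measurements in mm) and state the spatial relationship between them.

A is a table with a 738×989 mm rectangular top, 31 mm thick, top surface at z = 683 mm, supported by four round legs of 74 mm diameter, each leg's bounding box inset 23 mm from the nearest pair of top edges, running from the floor.

B is the wall frame of a small rectangular building: four walls, each 2710 mm tall and 136 mm thick, enclosing a footprint 5300 mm (x) by 5570 mm (y) outside-to-outside, with no floor or roof. The front and back walls (the −y and +y sides) span the full width; the two side walls fit between them.

C is a spool: two coaxial disc flanges of radius 87 mm and thickness 25 mm, joined by a core cylinder of radius 39 mm and height 170 mm. The lower flange rests on z = 0 and the three cylinders share a vertical axis.

The house frame is on the floor beside the table on its +x side. The spool is on top of the table.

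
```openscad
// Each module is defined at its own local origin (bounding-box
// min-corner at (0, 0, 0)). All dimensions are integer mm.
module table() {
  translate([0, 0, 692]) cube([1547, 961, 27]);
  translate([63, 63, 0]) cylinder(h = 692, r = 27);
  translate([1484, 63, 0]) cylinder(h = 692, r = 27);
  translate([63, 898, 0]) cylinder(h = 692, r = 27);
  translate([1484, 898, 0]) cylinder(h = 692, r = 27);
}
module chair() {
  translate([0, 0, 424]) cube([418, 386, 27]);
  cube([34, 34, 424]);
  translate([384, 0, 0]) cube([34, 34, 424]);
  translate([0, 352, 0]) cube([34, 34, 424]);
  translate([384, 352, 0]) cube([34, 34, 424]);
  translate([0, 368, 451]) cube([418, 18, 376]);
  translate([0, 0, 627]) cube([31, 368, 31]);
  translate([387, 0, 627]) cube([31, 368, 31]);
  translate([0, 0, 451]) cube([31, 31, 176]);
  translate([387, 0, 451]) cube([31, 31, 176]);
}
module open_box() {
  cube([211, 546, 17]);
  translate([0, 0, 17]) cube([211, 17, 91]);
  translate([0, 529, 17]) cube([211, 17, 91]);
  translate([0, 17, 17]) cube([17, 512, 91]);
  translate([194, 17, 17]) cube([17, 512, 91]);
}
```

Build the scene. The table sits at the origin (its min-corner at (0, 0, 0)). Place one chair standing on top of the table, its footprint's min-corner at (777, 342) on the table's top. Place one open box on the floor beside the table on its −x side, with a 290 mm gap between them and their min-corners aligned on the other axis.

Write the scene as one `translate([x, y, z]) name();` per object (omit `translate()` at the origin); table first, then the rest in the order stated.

table();
translate([777, 342, 719]) chair();
translate([-501, 0, 0]) open_box();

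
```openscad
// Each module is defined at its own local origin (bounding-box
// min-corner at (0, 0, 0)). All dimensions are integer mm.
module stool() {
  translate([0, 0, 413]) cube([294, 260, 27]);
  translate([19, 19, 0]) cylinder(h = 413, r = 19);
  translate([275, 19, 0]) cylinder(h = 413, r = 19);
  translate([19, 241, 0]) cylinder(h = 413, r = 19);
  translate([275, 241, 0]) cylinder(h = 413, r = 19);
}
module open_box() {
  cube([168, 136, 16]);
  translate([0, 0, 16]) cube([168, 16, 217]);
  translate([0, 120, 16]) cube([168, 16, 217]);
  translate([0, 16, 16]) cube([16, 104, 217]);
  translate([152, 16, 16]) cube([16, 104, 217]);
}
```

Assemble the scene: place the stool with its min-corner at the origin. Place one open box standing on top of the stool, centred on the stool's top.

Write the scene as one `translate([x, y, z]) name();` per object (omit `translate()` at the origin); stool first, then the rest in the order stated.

stool();
translate([63, 62, 440]) open_box();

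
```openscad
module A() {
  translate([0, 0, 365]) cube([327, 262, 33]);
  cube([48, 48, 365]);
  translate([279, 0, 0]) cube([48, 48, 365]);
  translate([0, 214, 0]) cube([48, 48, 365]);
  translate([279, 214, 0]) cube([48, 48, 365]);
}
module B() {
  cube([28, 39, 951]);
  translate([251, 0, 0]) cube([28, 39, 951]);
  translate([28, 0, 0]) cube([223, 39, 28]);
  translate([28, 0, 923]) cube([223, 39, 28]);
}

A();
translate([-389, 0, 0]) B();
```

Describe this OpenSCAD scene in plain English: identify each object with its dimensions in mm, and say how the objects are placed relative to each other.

A is a four-legged stool. The seat is a 327×262×33 mm slab whose top surface is at z = 398 mm; four square legs, each 48×48 mm in cross-section, run from the floor (z = 0) to the underside of the seat, each flush with a corner of the seat.

B is a rectangular picture frame lying in the x–z plane (depth along y). The opening is 223 mm wide (x) by 895 mm tall (z), surrounded by a border 28 mm wide on all four sides. The frame is 39 mm deep and is made of two full-height vertical stiles with two horizontal rails fitted between them.

The picture frame is on the floor beside the stool on its −x side.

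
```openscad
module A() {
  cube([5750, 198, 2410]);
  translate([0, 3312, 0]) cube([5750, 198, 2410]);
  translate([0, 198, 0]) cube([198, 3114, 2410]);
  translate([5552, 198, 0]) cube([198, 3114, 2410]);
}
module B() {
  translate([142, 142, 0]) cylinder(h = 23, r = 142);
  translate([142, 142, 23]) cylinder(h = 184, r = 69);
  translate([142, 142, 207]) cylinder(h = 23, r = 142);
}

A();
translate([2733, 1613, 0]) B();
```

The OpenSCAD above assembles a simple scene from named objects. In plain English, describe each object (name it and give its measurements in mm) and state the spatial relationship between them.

A is the wall frame of a small rectangular building: four walls, each 2410 mm tall and 198 mm thick, enclosing a footprint 5750 mm (x) by 3510 mm (y) outside-to-outside, with no floor or roof. The front and back walls (the −y and +y sides) span the full width; the two side walls fit between them.

B is a spool: two coaxial disc flanges of radius 142 mm and thickness 23 mm, joined by a core cylinder of radius 69 mm and height 184 mm. The lower flange rests on z = 0 and the three cylinders share a vertical axis.

The spool sits inside the house frame, centred.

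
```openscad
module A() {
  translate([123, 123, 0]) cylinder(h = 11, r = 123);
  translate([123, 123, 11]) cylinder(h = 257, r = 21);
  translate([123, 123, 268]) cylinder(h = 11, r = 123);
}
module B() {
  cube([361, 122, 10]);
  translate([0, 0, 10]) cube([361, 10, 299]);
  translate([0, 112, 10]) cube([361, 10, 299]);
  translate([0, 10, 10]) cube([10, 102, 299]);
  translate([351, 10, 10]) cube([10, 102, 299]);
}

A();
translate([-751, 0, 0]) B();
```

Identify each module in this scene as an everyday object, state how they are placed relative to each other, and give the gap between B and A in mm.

The open box's nearest face is 390 mm from the spool's −x face.

A is a spool. B is an open box. The open box is on the floor beside the spool on its −x side. The gap between the open box and the spool is 390 mm.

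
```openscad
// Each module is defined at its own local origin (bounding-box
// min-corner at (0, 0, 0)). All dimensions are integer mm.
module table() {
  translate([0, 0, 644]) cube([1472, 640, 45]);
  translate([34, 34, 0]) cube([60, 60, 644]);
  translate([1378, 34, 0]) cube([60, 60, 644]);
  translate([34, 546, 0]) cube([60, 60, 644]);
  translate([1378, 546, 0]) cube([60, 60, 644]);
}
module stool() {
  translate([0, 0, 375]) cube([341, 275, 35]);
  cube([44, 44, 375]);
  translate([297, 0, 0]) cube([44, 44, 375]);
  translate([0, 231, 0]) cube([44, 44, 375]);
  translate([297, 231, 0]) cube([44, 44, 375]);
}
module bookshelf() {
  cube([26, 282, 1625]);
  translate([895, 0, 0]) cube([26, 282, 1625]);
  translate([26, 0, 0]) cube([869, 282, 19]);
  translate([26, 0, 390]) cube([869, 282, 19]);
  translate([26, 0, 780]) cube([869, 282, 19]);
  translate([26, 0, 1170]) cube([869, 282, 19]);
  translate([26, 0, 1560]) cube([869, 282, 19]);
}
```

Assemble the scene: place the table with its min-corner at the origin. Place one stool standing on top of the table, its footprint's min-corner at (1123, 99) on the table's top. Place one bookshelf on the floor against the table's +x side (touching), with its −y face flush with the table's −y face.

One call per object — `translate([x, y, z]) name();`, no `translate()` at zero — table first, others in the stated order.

table();
translate([1123, 99, 689]) stool();
translate([1472, 0, 0]) bookshelf();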